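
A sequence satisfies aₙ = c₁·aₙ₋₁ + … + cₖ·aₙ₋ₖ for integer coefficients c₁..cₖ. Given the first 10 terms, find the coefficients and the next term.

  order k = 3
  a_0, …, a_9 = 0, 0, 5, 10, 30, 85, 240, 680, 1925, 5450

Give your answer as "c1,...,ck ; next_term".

2,2,1 ; 15430

  a_3 = 2·5 + 2·0 + 1·0 = 10
  a_4 = 2·10 + 2·5 + 1·0 = 30
  a_5 = 2·30 + 2·10 + 1·5 = 85
  a_6 = 2·85 + 2·30 + 1·10 = 240
  a_7 = 2·240 + 2·85 + 1·30 = 680
  a_8 = 2·680 + 2·240 + 1·85 = 1925
  a_9 = 2·1925 + 2·680 + 1·240 = 5450
  a_10 = 2·5450 + 2·1925 + 1·680 = 15430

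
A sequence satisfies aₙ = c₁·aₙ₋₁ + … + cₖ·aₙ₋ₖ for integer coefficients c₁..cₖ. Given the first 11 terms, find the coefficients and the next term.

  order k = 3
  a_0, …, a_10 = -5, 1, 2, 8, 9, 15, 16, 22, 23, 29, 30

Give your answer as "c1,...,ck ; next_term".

1,1,-1 ; 36

  a_3 = 1·2 + 1·1 + -1·-5 = 8
  a_4 = 1·8 + 1·2 + -1·1 = 9
  a_5 = 1·9 + 1·8 + -1·2 = 15
  a_6 = 1·15 + 1·9 + -1·8 = 16
  a_7 = 1·16 + 1·15 + -1·9 = 22
  a_8 = 1·22 + 1·16 + -1·15 = 23
  a_9 = 1·23 + 1·22 + -1·16 = 29
  a_10 = 1·29 + 1·23 + -1·22 = 30
  a_11 = 1·30 + 1·29 + -1·23 = 36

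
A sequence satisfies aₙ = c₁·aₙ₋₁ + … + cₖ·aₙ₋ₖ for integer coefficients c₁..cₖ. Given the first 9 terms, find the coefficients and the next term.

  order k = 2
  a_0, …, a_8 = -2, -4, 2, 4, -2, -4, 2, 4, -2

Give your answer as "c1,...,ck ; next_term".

  a_2 = 0·-4 + -1·-2 = 2
  a_3 = 0·2 + -1·-4 = 4
  a_4 = 0·4 + -1·2 = -2
  a_5 = 0·-2 + -1·4 = -4
  a_6 = 0·-4 + -1·-2 = 2
  a_7 = 0·2 + -1·-4 = 4
  a_8 = 0·4 + -1·2 = -2
  a_9 = 0·-2 + -1·4 = -4

0,-1 ; -4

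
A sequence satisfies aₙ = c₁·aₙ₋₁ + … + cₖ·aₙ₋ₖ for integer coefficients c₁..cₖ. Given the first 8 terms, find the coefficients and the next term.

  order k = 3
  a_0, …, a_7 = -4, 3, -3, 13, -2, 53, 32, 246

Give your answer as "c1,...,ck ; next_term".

  a_3 = 1·-3 + 4·3 + -1·-4 = 13
  a_4 = 1·13 + 4·-3 + -1·3 = -2
  a_5 = 1·-2 + 4·13 + -1·-3 = 53
  a_6 = 1·53 + 4·-2 + -1·13 = 32
  a_7 = 1·32 + 4·53 + -1·-2 = 246
  a_8 = 1·246 + 4·32 + -1·53 = 321

1,4,-1 ; 321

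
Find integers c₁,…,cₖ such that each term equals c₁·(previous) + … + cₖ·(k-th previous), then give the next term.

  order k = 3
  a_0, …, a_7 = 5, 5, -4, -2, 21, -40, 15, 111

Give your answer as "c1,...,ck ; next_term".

-2,-3,1 ; -307

  a_3 = -2·-4 + -3·5 + 1·5 = -2
  a_4 = -2·-2 + -3·-4 + 1·5 = 21
  a_5 = -2·21 + -3·-2 + 1·-4 = -40
  a_6 = -2·-40 + -3·21 + 1·-2 = 15
  a_7 = -2·15 + -3·-40 + 1·21 = 111
  a_8 = -2·111 + -3·15 + 1·-40 = -307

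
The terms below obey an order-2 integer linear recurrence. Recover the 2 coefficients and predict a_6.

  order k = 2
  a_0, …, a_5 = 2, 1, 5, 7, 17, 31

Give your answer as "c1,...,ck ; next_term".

  a_2 = 1·1 + 2·2 = 5
  a_3 = 1·5 + 2·1 = 7
  a_4 = 1·7 + 2·5 = 17
  a_5 = 1·17 + 2·7 = 31
  a_6 = 1·31 + 2·17 = 65

1,2 ; 65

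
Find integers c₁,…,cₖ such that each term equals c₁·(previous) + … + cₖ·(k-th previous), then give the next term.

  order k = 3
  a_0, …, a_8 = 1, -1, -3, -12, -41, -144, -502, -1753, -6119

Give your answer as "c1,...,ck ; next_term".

3,2,-1 ; -21361

  a_3 = 3·-3 + 2·-1 + -1·1 = -12
  a_4 = 3·-12 + 2·-3 + -1·-1 = -41
  a_5 = 3·-41 + 2·-12 + -1·-3 = -144
  a_6 = 3·-144 + 2·-41 + -1·-12 = -502
  a_7 = 3·-502 + 2·-144 + -1·-41 = -1753
  a_8 = 3·-1753 + 2·-502 + -1·-144 = -6119
  a_9 = 3·-6119 + 2·-1753 + -1·-502 = -21361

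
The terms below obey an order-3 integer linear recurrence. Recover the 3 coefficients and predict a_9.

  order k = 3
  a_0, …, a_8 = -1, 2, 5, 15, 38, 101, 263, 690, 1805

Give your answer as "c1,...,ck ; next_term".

  a_3 = 2·5 + 2·2 + -1·-1 = 15
  a_4 = 2·15 + 2·5 + -1·2 = 38
  a_5 = 2·38 + 2·15 + -1·5 = 101
  a_6 = 2·101 + 2·38 + -1·15 = 263
  a_7 = 2·263 + 2·101 + -1·38 = 690
  a_8 = 2·690 + 2·263 + -1·101 = 1805
  a_9 = 2·1805 + 2·690 + -1·263 = 4727

2,2,-1 ; 4727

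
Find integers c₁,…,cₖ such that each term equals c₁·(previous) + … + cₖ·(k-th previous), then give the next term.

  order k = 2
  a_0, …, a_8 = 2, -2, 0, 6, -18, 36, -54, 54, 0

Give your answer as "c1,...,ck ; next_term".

  a_2 = -3·-2 + -3·2 = 0
  a_3 = -3·0 + -3·-2 = 6
  a_4 = -3·6 + -3·0 = -18
  a_5 = -3·-18 + -3·6 = 36
  a_6 = -3·36 + -3·-18 = -54
  a_7 = -3·-54 + -3·36 = 54
  a_8 = -3·54 + -3·-54 = 0
  a_9 = -3·0 + -3·54 = -162

-3,-3 ; -162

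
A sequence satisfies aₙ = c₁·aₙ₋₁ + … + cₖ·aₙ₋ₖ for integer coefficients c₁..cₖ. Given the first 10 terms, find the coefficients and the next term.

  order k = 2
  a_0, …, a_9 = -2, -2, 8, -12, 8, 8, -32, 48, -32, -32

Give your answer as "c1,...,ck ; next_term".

-2,-2 ; 128

  a_2 = -2·-2 + -2·-2 = 8
  a_3 = -2·8 + -2·-2 = -12
  a_4 = -2·-12 + -2·8 = 8
  a_5 = -2·8 + -2·-12 = 8
  a_6 = -2·8 + -2·8 = -32
  a_7 = -2·-32 + -2·8 = 48
  a_8 = -2·48 + -2·-32 = -32
  a_9 = -2·-32 + -2·48 = -32
  a_10 = -2·-32 + -2·-32 = 128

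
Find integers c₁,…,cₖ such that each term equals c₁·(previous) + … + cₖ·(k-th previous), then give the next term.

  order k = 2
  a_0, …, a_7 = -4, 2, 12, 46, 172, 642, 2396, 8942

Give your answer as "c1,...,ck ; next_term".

  a_2 = 4·2 + -1·-4 = 12
  a_3 = 4·12 + -1·2 = 46
  a_4 = 4·46 + -1·12 = 172
  a_5 = 4·172 + -1·46 = 642
  a_6 = 4·642 + -1·172 = 2396
  a_7 = 4·2396 + -1·642 = 8942
  a_8 = 4·8942 + -1·2396 = 33372

4,-1 ; 33372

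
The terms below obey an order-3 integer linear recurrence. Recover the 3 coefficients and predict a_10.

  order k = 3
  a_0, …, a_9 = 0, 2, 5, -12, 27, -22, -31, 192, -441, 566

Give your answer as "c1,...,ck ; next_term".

  a_3 = -2·5 + -1·2 + 4·0 = -12
  a_4 = -2·-12 + -1·5 + 4·2 = 27
  a_5 = -2·27 + -1·-12 + 4·5 = -22
  a_6 = -2·-22 + -1·27 + 4·-12 = -31
  a_7 = -2·-31 + -1·-22 + 4·27 = 192
  a_8 = -2·192 + -1·-31 + 4·-22 = -441
  a_9 = -2·-441 + -1·192 + 4·-31 = 566
  a_10 = -2·566 + -1·-441 + 4·192 = 77

-2,-1,4 ; 77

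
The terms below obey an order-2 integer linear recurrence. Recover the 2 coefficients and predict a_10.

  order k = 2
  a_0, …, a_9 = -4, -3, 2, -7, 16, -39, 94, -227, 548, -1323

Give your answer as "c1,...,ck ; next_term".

  a_2 = -2·-3 + 1·-4 = 2
  a_3 = -2·2 + 1·-3 = -7
  a_4 = -2·-7 + 1·2 = 16
  a_5 = -2·16 + 1·-7 = -39
  a_6 = -2·-39 + 1·16 = 94
  a_7 = -2·94 + 1·-39 = -227
  a_8 = -2·-227 + 1·94 = 548
  a_9 = -2·548 + 1·-227 = -1323
  a_10 = -2·-1323 + 1·548 = 3194

-2,1 ; 3194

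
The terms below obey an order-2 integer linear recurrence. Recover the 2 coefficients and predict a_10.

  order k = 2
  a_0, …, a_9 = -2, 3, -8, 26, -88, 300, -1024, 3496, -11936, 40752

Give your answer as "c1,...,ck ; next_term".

-4,-2 ; -139136

  a_2 = -4·3 + -2·-2 = -8
  a_3 = -4·-8 + -2·3 = 26
  a_4 = -4·26 + -2·-8 = -88
  a_5 = -4·-88 + -2·26 = 300
  a_6 = -4·300 + -2·-88 = -1024
  a_7 = -4·-1024 + -2·300 = 3496
  a_8 = -4·3496 + -2·-1024 = -11936
  a_9 = -4·-11936 + -2·3496 = 40752
  a_10 = -4·40752 + -2·-11936 = -139136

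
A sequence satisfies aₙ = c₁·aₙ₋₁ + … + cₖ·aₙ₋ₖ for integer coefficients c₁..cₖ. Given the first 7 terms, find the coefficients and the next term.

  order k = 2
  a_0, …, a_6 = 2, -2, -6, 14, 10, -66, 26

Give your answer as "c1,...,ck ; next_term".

  a_2 = -1·-2 + -4·2 = -6
  a_3 = -1·-6 + -4·-2 = 14
  a_4 = -1·14 + -4·-6 = 10
  a_5 = -1·10 + -4·14 = -66
  a_6 = -1·-66 + -4·10 = 26
  a_7 = -1·26 + -4·-66 = 238

-1,-4 ; 238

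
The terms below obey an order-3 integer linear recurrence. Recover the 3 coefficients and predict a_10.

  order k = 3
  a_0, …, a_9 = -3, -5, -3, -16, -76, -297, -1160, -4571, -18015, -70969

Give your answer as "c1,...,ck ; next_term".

4,-1,3 ; -279574

  a_3 = 4·-3 + -1·-5 + 3·-3 = -16
  a_4 = 4·-16 + -1·-3 + 3·-5 = -76
  a_5 = 4·-76 + -1·-16 + 3·-3 = -297
  a_6 = 4·-297 + -1·-76 + 3·-16 = -1160
  a_7 = 4·-1160 + -1·-297 + 3·-76 = -4571
  a_8 = 4·-4571 + -1·-1160 + 3·-297 = -18015
  a_9 = 4·-18015 + -1·-4571 + 3·-1160 = -70969
  a_10 = 4·-70969 + -1·-18015 + 3·-4571 = -279574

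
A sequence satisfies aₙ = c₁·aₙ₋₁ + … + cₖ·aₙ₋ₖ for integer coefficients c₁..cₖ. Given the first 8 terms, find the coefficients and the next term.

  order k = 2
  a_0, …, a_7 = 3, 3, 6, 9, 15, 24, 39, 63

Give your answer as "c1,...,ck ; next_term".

1,1 ; 102

  a_2 = 1·3 + 1·3 = 6
  a_3 = 1·6 + 1·3 = 9
  a_4 = 1·9 + 1·6 = 15
  a_5 = 1·15 + 1·9 = 24
  a_6 = 1·24 + 1·15 = 39
  a_7 = 1·39 + 1·24 = 63
  a_8 = 1·63 + 1·39 = 102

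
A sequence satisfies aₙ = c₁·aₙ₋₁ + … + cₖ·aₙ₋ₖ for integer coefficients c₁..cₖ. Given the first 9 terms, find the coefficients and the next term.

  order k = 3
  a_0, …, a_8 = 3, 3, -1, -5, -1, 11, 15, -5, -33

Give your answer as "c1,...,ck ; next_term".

2,-3,2 ; -21

  a_3 = 2·-1 + -3·3 + 2·3 = -5
  a_4 = 2·-5 + -3·-1 + 2·3 = -1
  a_5 = 2·-1 + -3·-5 + 2·-1 = 11
  a_6 = 2·11 + -3·-1 + 2·-5 = 15
  a_7 = 2·15 + -3·11 + 2·-1 = -5
  a_8 = 2·-5 + -3·15 + 2·11 = -33
  a_9 = 2·-33 + -3·-5 + 2·15 = -21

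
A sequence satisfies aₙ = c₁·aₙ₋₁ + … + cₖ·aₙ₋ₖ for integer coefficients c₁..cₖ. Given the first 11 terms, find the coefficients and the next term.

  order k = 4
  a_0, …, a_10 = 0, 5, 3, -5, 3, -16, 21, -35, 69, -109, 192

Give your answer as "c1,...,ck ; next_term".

  a_4 = -1·-5 + 1·3 + -1·5 + -1·0 = 3
  a_5 = -1·3 + 1·-5 + -1·3 + -1·5 = -16
  a_6 = -1·-16 + 1·3 + -1·-5 + -1·3 = 21
  a_7 = -1·21 + 1·-16 + -1·3 + -1·-5 = -35
  a_8 = -1·-35 + 1·21 + -1·-16 + -1·3 = 69
  a_9 = -1·69 + 1·-35 + -1·21 + -1·-16 = -109
  a_10 = -1·-109 + 1·69 + -1·-35 + -1·21 = 192
  a_11 = -1·192 + 1·-109 + -1·69 + -1·-35 = -335

-1,1,-1,-1 ; -335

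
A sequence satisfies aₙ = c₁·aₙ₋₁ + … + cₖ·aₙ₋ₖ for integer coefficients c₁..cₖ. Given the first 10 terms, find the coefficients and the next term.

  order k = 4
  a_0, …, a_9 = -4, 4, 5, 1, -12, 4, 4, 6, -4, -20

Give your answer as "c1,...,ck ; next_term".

  a_4 = -2·1 + -2·5 + -2·4 + -2·-4 = -12
  a_5 = -2·-12 + -2·1 + -2·5 + -2·4 = 4
  a_6 = -2·4 + -2·-12 + -2·1 + -2·5 = 4
  a_7 = -2·4 + -2·4 + -2·-12 + -2·1 = 6
  a_8 = -2·6 + -2·4 + -2·4 + -2·-12 = -4
  a_9 = -2·-4 + -2·6 + -2·4 + -2·4 = -20
  a_10 = -2·-20 + -2·-4 + -2·6 + -2·4 = 28

-2,-2,-2,-2 ; 28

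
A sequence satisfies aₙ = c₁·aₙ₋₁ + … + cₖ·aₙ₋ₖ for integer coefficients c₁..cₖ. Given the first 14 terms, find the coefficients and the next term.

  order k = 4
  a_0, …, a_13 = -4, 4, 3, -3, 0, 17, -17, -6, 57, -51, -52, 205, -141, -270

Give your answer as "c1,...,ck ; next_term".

  a_4 = -1·-3 + -1·3 + 2·4 + 2·-4 = 0
  a_5 = -1·0 + -1·-3 + 2·3 + 2·4 = 17
  a_6 = -1·17 + -1·0 + 2·-3 + 2·3 = -17
  a_7 = -1·-17 + -1·17 + 2·0 + 2·-3 = -6
  a_8 = -1·-6 + -1·-17 + 2·17 + 2·0 = 57
  a_9 = -1·57 + -1·-6 + 2·-17 + 2·17 = -51
  a_10 = -1·-51 + -1·57 + 2·-6 + 2·-17 = -52
  a_11 = -1·-52 + -1·-51 + 2·57 + 2·-6 = 205
  a_12 = -1·205 + -1·-52 + 2·-51 + 2·57 = -141
  a_13 = -1·-141 + -1·205 + 2·-52 + 2·-51 = -270
  a_14 = -1·-270 + -1·-141 + 2·205 + 2·-52 = 717

-1,-1,2,2 ; 717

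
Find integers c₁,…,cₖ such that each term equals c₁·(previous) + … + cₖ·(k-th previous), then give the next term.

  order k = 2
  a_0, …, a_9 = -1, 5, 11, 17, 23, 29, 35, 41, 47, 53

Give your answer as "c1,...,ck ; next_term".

  a_2 = 2·5 + -1·-1 = 11
  a_3 = 2·11 + -1·5 = 17
  a_4 = 2·17 + -1·11 = 23
  a_5 = 2·23 + -1·17 = 29
  a_6 = 2·29 + -1·23 = 35
  a_7 = 2·35 + -1·29 = 41
  a_8 = 2·41 + -1·35 = 47
  a_9 = 2·47 + -1·41 = 53
  a_10 = 2·53 + -1·47 = 59

2,-1 ; 59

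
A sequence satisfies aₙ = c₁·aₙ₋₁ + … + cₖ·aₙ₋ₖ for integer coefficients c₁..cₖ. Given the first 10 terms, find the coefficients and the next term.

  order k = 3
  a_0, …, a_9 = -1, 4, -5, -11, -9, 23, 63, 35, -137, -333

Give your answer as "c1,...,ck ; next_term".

  a_3 = 1·-5 + -2·4 + -2·-1 = -11
  a_4 = 1·-11 + -2·-5 + -2·4 = -9
  a_5 = 1·-9 + -2·-11 + -2·-5 = 23
  a_6 = 1·23 + -2·-9 + -2·-11 = 63
  a_7 = 1·63 + -2·23 + -2·-9 = 35
  a_8 = 1·35 + -2·63 + -2·23 = -137
  a_9 = 1·-137 + -2·35 + -2·63 = -333
  a_10 = 1·-333 + -2·-137 + -2·35 = -129

1,-2,-2 ; -129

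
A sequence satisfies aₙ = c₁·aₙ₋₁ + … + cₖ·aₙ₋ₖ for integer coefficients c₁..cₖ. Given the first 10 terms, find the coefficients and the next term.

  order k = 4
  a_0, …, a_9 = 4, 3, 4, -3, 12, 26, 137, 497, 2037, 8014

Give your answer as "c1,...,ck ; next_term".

  a_4 = 3·-3 + 4·4 + -1·3 + 2·4 = 12
  a_5 = 3·12 + 4·-3 + -1·4 + 2·3 = 26
  a_6 = 3·26 + 4·12 + -1·-3 + 2·4 = 137
  a_7 = 3·137 + 4·26 + -1·12 + 2·-3 = 497
  a_8 = 3·497 + 4·137 + -1·26 + 2·12 = 2037
  a_9 = 3·2037 + 4·497 + -1·137 + 2·26 = 8014
  a_10 = 3·8014 + 4·2037 + -1·497 + 2·137 = 31967

3,4,-1,2 ; 31967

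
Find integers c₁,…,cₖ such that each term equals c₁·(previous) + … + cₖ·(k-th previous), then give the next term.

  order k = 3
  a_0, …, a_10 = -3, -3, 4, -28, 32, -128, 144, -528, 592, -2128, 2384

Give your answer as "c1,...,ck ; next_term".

-1,4,4 ; -8528

  a_3 = -1·4 + 4·-3 + 4·-3 = -28
  a_4 = -1·-28 + 4·4 + 4·-3 = 32
  a_5 = -1·32 + 4·-28 + 4·4 = -128
  a_6 = -1·-128 + 4·32 + 4·-28 = 144
  a_7 = -1·144 + 4·-128 + 4·32 = -528
  a_8 = -1·-528 + 4·144 + 4·-128 = 592
  a_9 = -1·592 + 4·-528 + 4·144 = -2128
  a_10 = -1·-2128 + 4·592 + 4·-528 = 2384
  a_11 = -1·2384 + 4·-2128 + 4·592 = -8528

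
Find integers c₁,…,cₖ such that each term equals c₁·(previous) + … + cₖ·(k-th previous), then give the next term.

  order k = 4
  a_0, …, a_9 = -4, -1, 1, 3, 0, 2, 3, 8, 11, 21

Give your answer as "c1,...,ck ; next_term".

  a_4 = 1·3 + 1·1 + 0·-1 + 1·-4 = 0
  a_5 = 1·0 + 1·3 + 0·1 + 1·-1 = 2
  a_6 = 1·2 + 1·0 + 0·3 + 1·1 = 3
  a_7 = 1·3 + 1·2 + 0·0 + 1·3 = 8
  a_8 = 1·8 + 1·3 + 0·2 + 1·0 = 11
  a_9 = 1·11 + 1·8 + 0·3 + 1·2 = 21
  a_10 = 1·21 + 1·11 + 0·8 + 1·3 = 35

1,1,0,1 ; 35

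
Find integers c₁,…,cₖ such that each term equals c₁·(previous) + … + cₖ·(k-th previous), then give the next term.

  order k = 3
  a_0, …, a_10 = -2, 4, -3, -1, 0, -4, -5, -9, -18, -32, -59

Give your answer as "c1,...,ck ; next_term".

1,1,1 ; -109

  a_3 = 1·-3 + 1·4 + 1·-2 = -1
  a_4 = 1·-1 + 1·-3 + 1·4 = 0
  a_5 = 1·0 + 1·-1 + 1·-3 = -4
  a_6 = 1·-4 + 1·0 + 1·-1 = -5
  a_7 = 1·-5 + 1·-4 + 1·0 = -9
  a_8 = 1·-9 + 1·-5 + 1·-4 = -18
  a_9 = 1·-18 + 1·-9 + 1·-5 = -32
  a_10 = 1·-32 + 1·-18 + 1·-9 = -59
  a_11 = 1·-59 + 1·-32 + 1·-18 = -109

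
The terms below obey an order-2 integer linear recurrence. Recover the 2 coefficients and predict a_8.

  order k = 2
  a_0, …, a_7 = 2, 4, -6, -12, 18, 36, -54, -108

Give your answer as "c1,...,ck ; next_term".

  a_2 = 0·4 + -3·2 = -6
  a_3 = 0·-6 + -3·4 = -12
  a_4 = 0·-12 + -3·-6 = 18
  a_5 = 0·18 + -3·-12 = 36
  a_6 = 0·36 + -3·18 = -54
  a_7 = 0·-54 + -3·36 = -108
  a_8 = 0·-108 + -3·-54 = 162

0,-3 ; 162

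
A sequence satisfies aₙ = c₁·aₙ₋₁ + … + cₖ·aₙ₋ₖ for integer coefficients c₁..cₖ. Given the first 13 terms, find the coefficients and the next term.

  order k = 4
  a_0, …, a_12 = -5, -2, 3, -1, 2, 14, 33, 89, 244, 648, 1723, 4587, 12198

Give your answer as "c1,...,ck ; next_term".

  a_4 = 3·-1 + -1·3 + 1·-2 + -2·-5 = 2
  a_5 = 3·2 + -1·-1 + 1·3 + -2·-2 = 14
  a_6 = 3·14 + -1·2 + 1·-1 + -2·3 = 33
  a_7 = 3·33 + -1·14 + 1·2 + -2·-1 = 89
  a_8 = 3·89 + -1·33 + 1·14 + -2·2 = 244
  a_9 = 3·244 + -1·89 + 1·33 + -2·14 = 648
  a_10 = 3·648 + -1·244 + 1·89 + -2·33 = 1723
  a_11 = 3·1723 + -1·648 + 1·244 + -2·89 = 4587
  a_12 = 3·4587 + -1·1723 + 1·648 + -2·244 = 12198
  a_13 = 3·12198 + -1·4587 + 1·1723 + -2·648 = 32434

3,-1,1,-2 ; 32434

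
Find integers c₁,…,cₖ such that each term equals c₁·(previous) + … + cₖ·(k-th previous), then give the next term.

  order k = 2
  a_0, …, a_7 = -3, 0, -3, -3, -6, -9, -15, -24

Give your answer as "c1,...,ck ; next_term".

1,1 ; -39

  a_2 = 1·0 + 1·-3 = -3
  a_3 = 1·-3 + 1·0 = -3
  a_4 = 1·-3 + 1·-3 = -6
  a_5 = 1·-6 + 1·-3 = -9
  a_6 = 1·-9 + 1·-6 = -15
  a_7 = 1·-15 + 1·-9 = -24
  a_8 = 1·-24 + 1·-15 = -39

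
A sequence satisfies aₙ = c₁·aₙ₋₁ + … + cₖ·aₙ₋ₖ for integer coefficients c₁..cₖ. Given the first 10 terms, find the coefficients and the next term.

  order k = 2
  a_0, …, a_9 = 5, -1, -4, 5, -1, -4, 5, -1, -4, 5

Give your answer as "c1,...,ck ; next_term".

-1,-1 ; -1

  a_2 = -1·-1 + -1·5 = -4
  a_3 = -1·-4 + -1·-1 = 5
  a_4 = -1·5 + -1·-4 = -1
  a_5 = -1·-1 + -1·5 = -4
  a_6 = -1·-4 + -1·-1 = 5
  a_7 = -1·5 + -1·-4 = -1
  a_8 = -1·-1 + -1·5 = -4
  a_9 = -1·-4 + -1·-1 = 5
  a_10 = -1·5 + -1·-4 = -1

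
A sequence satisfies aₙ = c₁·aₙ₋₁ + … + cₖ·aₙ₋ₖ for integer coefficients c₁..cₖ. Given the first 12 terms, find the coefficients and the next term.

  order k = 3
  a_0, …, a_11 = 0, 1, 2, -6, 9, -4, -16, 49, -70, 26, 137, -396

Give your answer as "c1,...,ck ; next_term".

  a_3 = -2·2 + -2·1 + 1·0 = -6
  a_4 = -2·-6 + -2·2 + 1·1 = 9
  a_5 = -2·9 + -2·-6 + 1·2 = -4
  a_6 = -2·-4 + -2·9 + 1·-6 = -16
  a_7 = -2·-16 + -2·-4 + 1·9 = 49
  a_8 = -2·49 + -2·-16 + 1·-4 = -70
  a_9 = -2·-70 + -2·49 + 1·-16 = 26
  a_10 = -2·26 + -2·-70 + 1·49 = 137
  a_11 = -2·137 + -2·26 + 1·-70 = -396
  a_12 = -2·-396 + -2·137 + 1·26 = 544

-2,-2,1 ; 544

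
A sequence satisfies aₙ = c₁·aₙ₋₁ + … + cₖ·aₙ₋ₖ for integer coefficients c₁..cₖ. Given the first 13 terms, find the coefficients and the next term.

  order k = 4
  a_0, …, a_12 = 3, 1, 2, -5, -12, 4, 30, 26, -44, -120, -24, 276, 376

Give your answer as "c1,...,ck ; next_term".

  a_4 = 0·-5 + -2·2 + -2·1 + -2·3 = -12
  a_5 = 0·-12 + -2·-5 + -2·2 + -2·1 = 4
  a_6 = 0·4 + -2·-12 + -2·-5 + -2·2 = 30
  a_7 = 0·30 + -2·4 + -2·-12 + -2·-5 = 26
  a_8 = 0·26 + -2·30 + -2·4 + -2·-12 = -44
  a_9 = 0·-44 + -2·26 + -2·30 + -2·4 = -120
  a_10 = 0·-120 + -2·-44 + -2·26 + -2·30 = -24
  a_11 = 0·-24 + -2·-120 + -2·-44 + -2·26 = 276
  a_12 = 0·276 + -2·-24 + -2·-120 + -2·-44 = 376
  a_13 = 0·376 + -2·276 + -2·-24 + -2·-120 = -264

0,-2,-2,-2 ; -264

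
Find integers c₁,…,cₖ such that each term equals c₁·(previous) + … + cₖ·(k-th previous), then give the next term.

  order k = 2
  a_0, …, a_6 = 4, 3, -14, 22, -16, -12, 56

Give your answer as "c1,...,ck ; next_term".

  a_2 = -2·3 + -2·4 = -14
  a_3 = -2·-14 + -2·3 = 22
  a_4 = -2·22 + -2·-14 = -16
  a_5 = -2·-16 + -2·22 = -12
  a_6 = -2·-12 + -2·-16 = 56
  a_7 = -2·56 + -2·-12 = -88

-2,-2 ; -88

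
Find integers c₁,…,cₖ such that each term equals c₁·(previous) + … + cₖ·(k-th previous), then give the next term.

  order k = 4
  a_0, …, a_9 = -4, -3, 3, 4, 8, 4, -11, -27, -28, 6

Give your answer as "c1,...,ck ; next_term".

  a_4 = 1·4 + -1·3 + -1·-3 + -1·-4 = 8
  a_5 = 1·8 + -1·4 + -1·3 + -1·-3 = 4
  a_6 = 1·4 + -1·8 + -1·4 + -1·3 = -11
  a_7 = 1·-11 + -1·4 + -1·8 + -1·4 = -27
  a_8 = 1·-27 + -1·-11 + -1·4 + -1·8 = -28
  a_9 = 1·-28 + -1·-27 + -1·-11 + -1·4 = 6
  a_10 = 1·6 + -1·-28 + -1·-27 + -1·-11 = 72

1,-1,-1,-1 ; 72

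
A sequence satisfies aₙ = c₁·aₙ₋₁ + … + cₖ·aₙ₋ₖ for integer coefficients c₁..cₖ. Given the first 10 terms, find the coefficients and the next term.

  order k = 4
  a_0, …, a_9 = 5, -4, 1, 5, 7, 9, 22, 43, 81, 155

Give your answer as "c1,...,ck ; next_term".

  a_4 = 1·5 + 1·1 + 1·-4 + 1·5 = 7
  a_5 = 1·7 + 1·5 + 1·1 + 1·-4 = 9
  a_6 = 1·9 + 1·7 + 1·5 + 1·1 = 22
  a_7 = 1·22 + 1·9 + 1·7 + 1·5 = 43
  a_8 = 1·43 + 1·22 + 1·9 + 1·7 = 81
  a_9 = 1·81 + 1·43 + 1·22 + 1·9 = 155
  a_10 = 1·155 + 1·81 + 1·43 + 1·22 = 301

1,1,1,1 ; 301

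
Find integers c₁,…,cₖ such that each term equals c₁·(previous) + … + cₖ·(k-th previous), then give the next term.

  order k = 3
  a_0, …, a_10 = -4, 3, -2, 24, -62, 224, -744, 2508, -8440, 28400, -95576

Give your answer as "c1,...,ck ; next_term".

  a_3 = -2·-2 + 4·3 + -2·-4 = 24
  a_4 = -2·24 + 4·-2 + -2·3 = -62
  a_5 = -2·-62 + 4·24 + -2·-2 = 224
  a_6 = -2·224 + 4·-62 + -2·24 = -744
  a_7 = -2·-744 + 4·224 + -2·-62 = 2508
  a_8 = -2·2508 + 4·-744 + -2·224 = -8440
  a_9 = -2·-8440 + 4·2508 + -2·-744 = 28400
  a_10 = -2·28400 + 4·-8440 + -2·2508 = -95576
  a_11 = -2·-95576 + 4·28400 + -2·-8440 = 321632

-2,4,-2 ; 321632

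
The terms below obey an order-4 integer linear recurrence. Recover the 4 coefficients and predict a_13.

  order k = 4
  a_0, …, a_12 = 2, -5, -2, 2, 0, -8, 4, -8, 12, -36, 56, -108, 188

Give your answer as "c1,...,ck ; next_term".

  a_4 = -1·2 + 1·-2 + 0·-5 + 2·2 = 0
  a_5 = -1·0 + 1·2 + 0·-2 + 2·-5 = -8
  a_6 = -1·-8 + 1·0 + 0·2 + 2·-2 = 4
  a_7 = -1·4 + 1·-8 + 0·0 + 2·2 = -8
  a_8 = -1·-8 + 1·4 + 0·-8 + 2·0 = 12
  a_9 = -1·12 + 1·-8 + 0·4 + 2·-8 = -36
  a_10 = -1·-36 + 1·12 + 0·-8 + 2·4 = 56
  a_11 = -1·56 + 1·-36 + 0·12 + 2·-8 = -108
  a_12 = -1·-108 + 1·56 + 0·-36 + 2·12 = 188
  a_13 = -1·188 + 1·-108 + 0·56 + 2·-36 = -368

-1,1,0,2 ; -368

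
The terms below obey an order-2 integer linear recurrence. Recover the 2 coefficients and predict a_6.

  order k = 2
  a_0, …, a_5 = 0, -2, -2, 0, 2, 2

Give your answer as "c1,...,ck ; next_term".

  a_2 = 1·-2 + -1·0 = -2
  a_3 = 1·-2 + -1·-2 = 0
  a_4 = 1·0 + -1·-2 = 2
  a_5 = 1·2 + -1·0 = 2
  a_6 = 1·2 + -1·2 = 0

1,-1 ; 0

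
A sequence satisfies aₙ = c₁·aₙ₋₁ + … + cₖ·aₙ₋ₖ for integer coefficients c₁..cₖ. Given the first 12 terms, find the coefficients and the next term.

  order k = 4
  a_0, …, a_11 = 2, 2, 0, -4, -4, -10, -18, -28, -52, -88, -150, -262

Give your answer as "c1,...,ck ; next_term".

1,1,1,-1 ; -448

  a_4 = 1·-4 + 1·0 + 1·2 + -1·2 = -4
  a_5 = 1·-4 + 1·-4 + 1·0 + -1·2 = -10
  a_6 = 1·-10 + 1·-4 + 1·-4 + -1·0 = -18
  a_7 = 1·-18 + 1·-10 + 1·-4 + -1·-4 = -28
  a_8 = 1·-28 + 1·-18 + 1·-10 + -1·-4 = -52
  a_9 = 1·-52 + 1·-28 + 1·-18 + -1·-10 = -88
  a_10 = 1·-88 + 1·-52 + 1·-28 + -1·-18 = -150
  a_11 = 1·-150 + 1·-88 + 1·-52 + -1·-28 = -262
  a_12 = 1·-262 + 1·-150 + 1·-88 + -1·-52 = -448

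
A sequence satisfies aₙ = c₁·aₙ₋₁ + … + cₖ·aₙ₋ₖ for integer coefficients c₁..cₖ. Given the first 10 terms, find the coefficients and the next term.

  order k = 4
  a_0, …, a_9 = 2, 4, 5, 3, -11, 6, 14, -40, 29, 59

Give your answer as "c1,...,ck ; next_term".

  a_4 = -1·3 + -2·5 + 1·4 + -1·2 = -11
  a_5 = -1·-11 + -2·3 + 1·5 + -1·4 = 6
  a_6 = -1·6 + -2·-11 + 1·3 + -1·5 = 14
  a_7 = -1·14 + -2·6 + 1·-11 + -1·3 = -40
  a_8 = -1·-40 + -2·14 + 1·6 + -1·-11 = 29
  a_9 = -1·29 + -2·-40 + 1·14 + -1·6 = 59
  a_10 = -1·59 + -2·29 + 1·-40 + -1·14 = -171

-1,-2,1,-1 ; -171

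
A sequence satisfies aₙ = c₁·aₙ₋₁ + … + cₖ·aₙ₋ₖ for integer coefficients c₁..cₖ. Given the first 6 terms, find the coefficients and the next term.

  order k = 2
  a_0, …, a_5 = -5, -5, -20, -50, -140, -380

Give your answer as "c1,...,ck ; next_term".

2,2 ; -1040

  a_2 = 2·-5 + 2·-5 = -20
  a_3 = 2·-20 + 2·-5 = -50
  a_4 = 2·-50 + 2·-20 = -140
  a_5 = 2·-140 + 2·-50 = -380
  a_6 = 2·-380 + 2·-140 = -1040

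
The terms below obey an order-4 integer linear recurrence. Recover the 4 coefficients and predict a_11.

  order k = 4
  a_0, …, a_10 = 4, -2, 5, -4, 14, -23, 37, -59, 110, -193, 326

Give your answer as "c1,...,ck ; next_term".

  a_4 = -1·-4 + 0·5 + -1·-2 + 2·4 = 14
  a_5 = -1·14 + 0·-4 + -1·5 + 2·-2 = -23
  a_6 = -1·-23 + 0·14 + -1·-4 + 2·5 = 37
  a_7 = -1·37 + 0·-23 + -1·14 + 2·-4 = -59
  a_8 = -1·-59 + 0·37 + -1·-23 + 2·14 = 110
  a_9 = -1·110 + 0·-59 + -1·37 + 2·-23 = -193
  a_10 = -1·-193 + 0·110 + -1·-59 + 2·37 = 326
  a_11 = -1·326 + 0·-193 + -1·110 + 2·-59 = -554

-1,0,-1,2 ; -554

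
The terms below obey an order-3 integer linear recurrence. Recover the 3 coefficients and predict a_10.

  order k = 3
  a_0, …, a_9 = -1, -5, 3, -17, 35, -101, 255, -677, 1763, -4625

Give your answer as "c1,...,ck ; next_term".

  a_3 = -2·3 + 2·-5 + 1·-1 = -17
  a_4 = -2·-17 + 2·3 + 1·-5 = 35
  a_5 = -2·35 + 2·-17 + 1·3 = -101
  a_6 = -2·-101 + 2·35 + 1·-17 = 255
  a_7 = -2·255 + 2·-101 + 1·35 = -677
  a_8 = -2·-677 + 2·255 + 1·-101 = 1763
  a_9 = -2·1763 + 2·-677 + 1·255 = -4625
  a_10 = -2·-4625 + 2·1763 + 1·-677 = 12099

-2,2,1 ; 12099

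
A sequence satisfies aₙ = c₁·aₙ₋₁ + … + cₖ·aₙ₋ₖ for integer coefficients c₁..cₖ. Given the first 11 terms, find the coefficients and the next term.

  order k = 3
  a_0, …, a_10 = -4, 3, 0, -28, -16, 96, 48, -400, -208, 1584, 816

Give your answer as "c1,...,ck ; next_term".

  a_3 = 1·0 + -4·3 + 4·-4 = -28
  a_4 = 1·-28 + -4·0 + 4·3 = -16
  a_5 = 1·-16 + -4·-28 + 4·0 = 96
  a_6 = 1·96 + -4·-16 + 4·-28 = 48
  a_7 = 1·48 + -4·96 + 4·-16 = -400
  a_8 = 1·-400 + -4·48 + 4·96 = -208
  a_9 = 1·-208 + -4·-400 + 4·48 = 1584
  a_10 = 1·1584 + -4·-208 + 4·-400 = 816
  a_11 = 1·816 + -4·1584 + 4·-208 = -6352

1,-4,4 ; -6352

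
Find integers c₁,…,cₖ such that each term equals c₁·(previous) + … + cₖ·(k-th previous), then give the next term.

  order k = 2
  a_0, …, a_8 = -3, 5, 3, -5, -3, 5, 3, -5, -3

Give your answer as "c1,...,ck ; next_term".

0,-1 ; 5

  a_2 = 0·5 + -1·-3 = 3
  a_3 = 0·3 + -1·5 = -5
  a_4 = 0·-5 + -1·3 = -3
  a_5 = 0·-3 + -1·-5 = 5
  a_6 = 0·5 + -1·-3 = 3
  a_7 = 0·3 + -1·5 = -5
  a_8 = 0·-5 + -1·3 = -3
  a_9 = 0·-3 + -1·-5 = 5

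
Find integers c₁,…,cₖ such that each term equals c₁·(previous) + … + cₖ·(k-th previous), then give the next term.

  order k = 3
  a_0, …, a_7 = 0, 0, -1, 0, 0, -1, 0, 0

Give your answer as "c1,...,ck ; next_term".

0,0,1 ; -1

  a_3 = 0·-1 + 0·0 + 1·0 = 0
  a_4 = 0·0 + 0·-1 + 1·0 = 0
  a_5 = 0·0 + 0·0 + 1·-1 = -1
  a_6 = 0·-1 + 0·0 + 1·0 = 0
  a_7 = 0·0 + 0·-1 + 1·0 = 0
  a_8 = 0·0 + 0·0 + 1·-1 = -1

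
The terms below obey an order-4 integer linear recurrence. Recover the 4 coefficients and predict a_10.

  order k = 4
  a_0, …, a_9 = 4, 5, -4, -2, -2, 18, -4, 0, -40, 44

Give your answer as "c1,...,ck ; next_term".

0,0,-2,2 ; -8

  a_4 = 0·-2 + 0·-4 + -2·5 + 2·4 = -2
  a_5 = 0·-2 + 0·-2 + -2·-4 + 2·5 = 18
  a_6 = 0·18 + 0·-2 + -2·-2 + 2·-4 = -4
  a_7 = 0·-4 + 0·18 + -2·-2 + 2·-2 = 0
  a_8 = 0·0 + 0·-4 + -2·18 + 2·-2 = -40
  a_9 = 0·-40 + 0·0 + -2·-4 + 2·18 = 44
  a_10 = 0·44 + 0·-40 + -2·0 + 2·-4 = -8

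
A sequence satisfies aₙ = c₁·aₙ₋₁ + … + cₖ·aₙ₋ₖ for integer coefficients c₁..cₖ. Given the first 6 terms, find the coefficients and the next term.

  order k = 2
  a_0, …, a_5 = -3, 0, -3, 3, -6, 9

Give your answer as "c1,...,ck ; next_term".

  a_2 = -1·0 + 1·-3 = -3
  a_3 = -1·-3 + 1·0 = 3
  a_4 = -1·3 + 1·-3 = -6
  a_5 = -1·-6 + 1·3 = 9
  a_6 = -1·9 + 1·-6 = -15

-1,1 ; -15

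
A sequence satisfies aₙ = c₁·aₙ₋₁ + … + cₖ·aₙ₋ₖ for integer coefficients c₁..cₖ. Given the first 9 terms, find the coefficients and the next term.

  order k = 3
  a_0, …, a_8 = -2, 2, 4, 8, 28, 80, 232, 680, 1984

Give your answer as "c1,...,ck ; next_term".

  a_3 = 2·4 + 2·2 + 2·-2 = 8
  a_4 = 2·8 + 2·4 + 2·2 = 28
  a_5 = 2·28 + 2·8 + 2·4 = 80
  a_6 = 2·80 + 2·28 + 2·8 = 232
  a_7 = 2·232 + 2·80 + 2·28 = 680
  a_8 = 2·680 + 2·232 + 2·80 = 1984
  a_9 = 2·1984 + 2·680 + 2·232 = 5792

2,2,2 ; 5792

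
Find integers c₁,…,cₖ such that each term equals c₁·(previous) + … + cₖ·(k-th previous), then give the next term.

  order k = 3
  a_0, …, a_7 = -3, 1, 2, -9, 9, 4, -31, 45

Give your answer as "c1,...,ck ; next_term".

  a_3 = -1·2 + -1·1 + 2·-3 = -9
  a_4 = -1·-9 + -1·2 + 2·1 = 9
  a_5 = -1·9 + -1·-9 + 2·2 = 4
  a_6 = -1·4 + -1·9 + 2·-9 = -31
  a_7 = -1·-31 + -1·4 + 2·9 = 45
  a_8 = -1·45 + -1·-31 + 2·4 = -6

-1,-1,2 ; -6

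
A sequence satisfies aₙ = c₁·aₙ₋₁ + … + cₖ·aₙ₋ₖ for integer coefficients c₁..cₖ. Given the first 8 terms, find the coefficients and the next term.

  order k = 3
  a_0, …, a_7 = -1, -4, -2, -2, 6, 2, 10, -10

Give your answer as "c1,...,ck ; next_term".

0,1,-2 ; 6

  a_3 = 0·-2 + 1·-4 + -2·-1 = -2
  a_4 = 0·-2 + 1·-2 + -2·-4 = 6
  a_5 = 0·6 + 1·-2 + -2·-2 = 2
  a_6 = 0·2 + 1·6 + -2·-2 = 10
  a_7 = 0·10 + 1·2 + -2·6 = -10
  a_8 = 0·-10 + 1·10 + -2·2 = 6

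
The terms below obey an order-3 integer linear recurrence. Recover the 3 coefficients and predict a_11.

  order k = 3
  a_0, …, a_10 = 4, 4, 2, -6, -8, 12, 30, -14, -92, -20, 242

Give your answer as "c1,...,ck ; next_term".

1,-3,1 ; 210

  a_3 = 1·2 + -3·4 + 1·4 = -6
  a_4 = 1·-6 + -3·2 + 1·4 = -8
  a_5 = 1·-8 + -3·-6 + 1·2 = 12
  a_6 = 1·12 + -3·-8 + 1·-6 = 30
  a_7 = 1·30 + -3·12 + 1·-8 = -14
  a_8 = 1·-14 + -3·30 + 1·12 = -92
  a_9 = 1·-92 + -3·-14 + 1·30 = -20
  a_10 = 1·-20 + -3·-92 + 1·-14 = 242
  a_11 = 1·242 + -3·-20 + 1·-92 = 210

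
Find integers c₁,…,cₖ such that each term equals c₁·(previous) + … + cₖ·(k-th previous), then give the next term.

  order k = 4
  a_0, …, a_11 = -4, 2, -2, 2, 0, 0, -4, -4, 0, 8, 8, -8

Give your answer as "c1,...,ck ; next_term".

2,-2,0,2 ; -32

  a_4 = 2·2 + -2·-2 + 0·2 + 2·-4 = 0
  a_5 = 2·0 + -2·2 + 0·-2 + 2·2 = 0
  a_6 = 2·0 + -2·0 + 0·2 + 2·-2 = -4
  a_7 = 2·-4 + -2·0 + 0·0 + 2·2 = -4
  a_8 = 2·-4 + -2·-4 + 0·0 + 2·0 = 0
  a_9 = 2·0 + -2·-4 + 0·-4 + 2·0 = 8
  a_10 = 2·8 + -2·0 + 0·-4 + 2·-4 = 8
  a_11 = 2·8 + -2·8 + 0·0 + 2·-4 = -8
  a_12 = 2·-8 + -2·8 + 0·8 + 2·0 = -32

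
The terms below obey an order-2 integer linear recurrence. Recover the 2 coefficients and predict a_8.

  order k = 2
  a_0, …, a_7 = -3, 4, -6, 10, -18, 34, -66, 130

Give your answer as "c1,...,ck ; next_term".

-3,-2 ; -258

  a_2 = -3·4 + -2·-3 = -6
  a_3 = -3·-6 + -2·4 = 10
  a_4 = -3·10 + -2·-6 = -18
  a_5 = -3·-18 + -2·10 = 34
  a_6 = -3·34 + -2·-18 = -66
  a_7 = -3·-66 + -2·34 = 130
  a_8 = -3·130 + -2·-66 = -258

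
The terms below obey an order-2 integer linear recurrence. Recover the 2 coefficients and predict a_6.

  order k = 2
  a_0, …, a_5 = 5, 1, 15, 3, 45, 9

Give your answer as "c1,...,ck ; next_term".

0,3 ; 135

  a_2 = 0·1 + 3·5 = 15
  a_3 = 0·15 + 3·1 = 3
  a_4 = 0·3 + 3·15 = 45
  a_5 = 0·45 + 3·3 = 9
  a_6 = 0·9 + 3·45 = 135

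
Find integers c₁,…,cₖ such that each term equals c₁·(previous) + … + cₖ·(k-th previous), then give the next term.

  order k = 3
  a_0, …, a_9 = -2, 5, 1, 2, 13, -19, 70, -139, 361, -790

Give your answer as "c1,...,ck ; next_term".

-2,2,3 ; 1885

  a_3 = -2·1 + 2·5 + 3·-2 = 2
  a_4 = -2·2 + 2·1 + 3·5 = 13
  a_5 = -2·13 + 2·2 + 3·1 = -19
  a_6 = -2·-19 + 2·13 + 3·2 = 70
  a_7 = -2·70 + 2·-19 + 3·13 = -139
  a_8 = -2·-139 + 2·70 + 3·-19 = 361
  a_9 = -2·361 + 2·-139 + 3·70 = -790
  a_10 = -2·-790 + 2·361 + 3·-139 = 1885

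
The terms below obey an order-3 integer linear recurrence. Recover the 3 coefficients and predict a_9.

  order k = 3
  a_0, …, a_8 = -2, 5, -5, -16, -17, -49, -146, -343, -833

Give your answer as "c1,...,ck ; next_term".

2,0,3 ; -2104

  a_3 = 2·-5 + 0·5 + 3·-2 = -16
  a_4 = 2·-16 + 0·-5 + 3·5 = -17
  a_5 = 2·-17 + 0·-16 + 3·-5 = -49
  a_6 = 2·-49 + 0·-17 + 3·-16 = -146
  a_7 = 2·-146 + 0·-49 + 3·-17 = -343
  a_8 = 2·-343 + 0·-146 + 3·-49 = -833
  a_9 = 2·-833 + 0·-343 + 3·-146 = -2104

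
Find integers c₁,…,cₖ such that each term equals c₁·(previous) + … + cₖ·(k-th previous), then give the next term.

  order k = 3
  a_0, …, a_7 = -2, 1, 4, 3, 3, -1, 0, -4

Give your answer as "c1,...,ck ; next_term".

0,1,-1 ; 1

  a_3 = 0·4 + 1·1 + -1·-2 = 3
  a_4 = 0·3 + 1·4 + -1·1 = 3
  a_5 = 0·3 + 1·3 + -1·4 = -1
  a_6 = 0·-1 + 1·3 + -1·3 = 0
  a_7 = 0·0 + 1·-1 + -1·3 = -4
  a_8 = 0·-4 + 1·0 + -1·-1 = 1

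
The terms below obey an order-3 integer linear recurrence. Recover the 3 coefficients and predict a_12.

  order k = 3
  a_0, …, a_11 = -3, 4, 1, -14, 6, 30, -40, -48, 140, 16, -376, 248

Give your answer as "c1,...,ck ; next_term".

0,-2,2 ; 784

  a_3 = 0·1 + -2·4 + 2·-3 = -14
  a_4 = 0·-14 + -2·1 + 2·4 = 6
  a_5 = 0·6 + -2·-14 + 2·1 = 30
  a_6 = 0·30 + -2·6 + 2·-14 = -40
  a_7 = 0·-40 + -2·30 + 2·6 = -48
  a_8 = 0·-48 + -2·-40 + 2·30 = 140
  a_9 = 0·140 + -2·-48 + 2·-40 = 16
  a_10 = 0·16 + -2·140 + 2·-48 = -376
  a_11 = 0·-376 + -2·16 + 2·140 = 248
  a_12 = 0·248 + -2·-376 + 2·16 = 784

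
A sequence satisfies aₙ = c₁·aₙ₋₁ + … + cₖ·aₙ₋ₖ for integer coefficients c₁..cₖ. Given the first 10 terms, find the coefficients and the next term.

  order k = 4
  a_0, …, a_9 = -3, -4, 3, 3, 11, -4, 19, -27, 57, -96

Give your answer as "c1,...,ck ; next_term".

  a_4 = 0·3 + 2·3 + -2·-4 + 1·-3 = 11
  a_5 = 0·11 + 2·3 + -2·3 + 1·-4 = -4
  a_6 = 0·-4 + 2·11 + -2·3 + 1·3 = 19
  a_7 = 0·19 + 2·-4 + -2·11 + 1·3 = -27
  a_8 = 0·-27 + 2·19 + -2·-4 + 1·11 = 57
  a_9 = 0·57 + 2·-27 + -2·19 + 1·-4 = -96
  a_10 = 0·-96 + 2·57 + -2·-27 + 1·19 = 187

0,2,-2,1 ; 187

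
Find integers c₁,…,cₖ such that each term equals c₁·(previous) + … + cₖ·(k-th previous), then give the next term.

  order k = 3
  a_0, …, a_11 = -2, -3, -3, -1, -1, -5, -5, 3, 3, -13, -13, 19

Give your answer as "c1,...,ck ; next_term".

  a_3 = 1·-3 + -2·-3 + 2·-2 = -1
  a_4 = 1·-1 + -2·-3 + 2·-3 = -1
  a_5 = 1·-1 + -2·-1 + 2·-3 = -5
  a_6 = 1·-5 + -2·-1 + 2·-1 = -5
  a_7 = 1·-5 + -2·-5 + 2·-1 = 3
  a_8 = 1·3 + -2·-5 + 2·-5 = 3
  a_9 = 1·3 + -2·3 + 2·-5 = -13
  a_10 = 1·-13 + -2·3 + 2·3 = -13
  a_11 = 1·-13 + -2·-13 + 2·3 = 19
  a_12 = 1·19 + -2·-13 + 2·-13 = 19

1,-2,2 ; 19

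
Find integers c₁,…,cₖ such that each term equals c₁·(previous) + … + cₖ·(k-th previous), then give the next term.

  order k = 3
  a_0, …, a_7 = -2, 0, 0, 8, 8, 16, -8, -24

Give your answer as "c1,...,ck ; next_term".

  a_3 = 1·0 + 1·0 + -4·-2 = 8
  a_4 = 1·8 + 1·0 + -4·0 = 8
  a_5 = 1·8 + 1·8 + -4·0 = 16
  a_6 = 1·16 + 1·8 + -4·8 = -8
  a_7 = 1·-8 + 1·16 + -4·8 = -24
  a_8 = 1·-24 + 1·-8 + -4·16 = -96

1,1,-4 ; -96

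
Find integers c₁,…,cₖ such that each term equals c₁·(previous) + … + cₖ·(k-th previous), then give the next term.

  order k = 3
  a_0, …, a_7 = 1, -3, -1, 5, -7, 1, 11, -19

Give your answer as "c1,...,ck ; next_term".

-1,-1,1 ; 9

  a_3 = -1·-1 + -1·-3 + 1·1 = 5
  a_4 = -1·5 + -1·-1 + 1·-3 = -7
  a_5 = -1·-7 + -1·5 + 1·-1 = 1
  a_6 = -1·1 + -1·-7 + 1·5 = 11
  a_7 = -1·11 + -1·1 + 1·-7 = -19
  a_8 = -1·-19 + -1·11 + 1·1 = 9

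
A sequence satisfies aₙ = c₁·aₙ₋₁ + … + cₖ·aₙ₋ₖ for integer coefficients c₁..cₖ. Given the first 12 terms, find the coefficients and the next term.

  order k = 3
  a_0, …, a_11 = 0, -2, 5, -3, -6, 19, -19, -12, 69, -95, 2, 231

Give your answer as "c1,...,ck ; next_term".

-1,-1,2 ; -423

  a_3 = -1·5 + -1·-2 + 2·0 = -3
  a_4 = -1·-3 + -1·5 + 2·-2 = -6
  a_5 = -1·-6 + -1·-3 + 2·5 = 19
  a_6 = -1·19 + -1·-6 + 2·-3 = -19
  a_7 = -1·-19 + -1·19 + 2·-6 = -12
  a_8 = -1·-12 + -1·-19 + 2·19 = 69
  a_9 = -1·69 + -1·-12 + 2·-19 = -95
  a_10 = -1·-95 + -1·69 + 2·-12 = 2
  a_11 = -1·2 + -1·-95 + 2·69 = 231
  a_12 = -1·231 + -1·2 + 2·-95 = -423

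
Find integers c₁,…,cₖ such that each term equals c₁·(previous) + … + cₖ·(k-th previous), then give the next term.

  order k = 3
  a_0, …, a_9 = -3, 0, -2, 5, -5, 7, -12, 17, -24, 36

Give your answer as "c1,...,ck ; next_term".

-1,0,-1 ; -53

  a_3 = -1·-2 + 0·0 + -1·-3 = 5
  a_4 = -1·5 + 0·-2 + -1·0 = -5
  a_5 = -1·-5 + 0·5 + -1·-2 = 7
  a_6 = -1·7 + 0·-5 + -1·5 = -12
  a_7 = -1·-12 + 0·7 + -1·-5 = 17
  a_8 = -1·17 + 0·-12 + -1·7 = -24
  a_9 = -1·-24 + 0·17 + -1·-12 = 36
  a_10 = -1·36 + 0·-24 + -1·17 = -53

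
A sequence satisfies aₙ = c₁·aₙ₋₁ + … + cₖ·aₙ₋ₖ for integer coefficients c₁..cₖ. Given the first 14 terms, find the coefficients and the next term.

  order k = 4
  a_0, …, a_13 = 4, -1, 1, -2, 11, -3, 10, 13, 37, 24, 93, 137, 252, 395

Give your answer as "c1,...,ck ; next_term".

  a_4 = 0·-2 + 1·1 + 2·-1 + 3·4 = 11
  a_5 = 0·11 + 1·-2 + 2·1 + 3·-1 = -3
  a_6 = 0·-3 + 1·11 + 2·-2 + 3·1 = 10
  a_7 = 0·10 + 1·-3 + 2·11 + 3·-2 = 13
  a_8 = 0·13 + 1·10 + 2·-3 + 3·11 = 37
  a_9 = 0·37 + 1·13 + 2·10 + 3·-3 = 24
  a_10 = 0·24 + 1·37 + 2·13 + 3·10 = 93
  a_11 = 0·93 + 1·24 + 2·37 + 3·13 = 137
  a_12 = 0·137 + 1·93 + 2·24 + 3·37 = 252
  a_13 = 0·252 + 1·137 + 2·93 + 3·24 = 395
  a_14 = 0·395 + 1·252 + 2·137 + 3·93 = 805

0,1,2,3 ; 805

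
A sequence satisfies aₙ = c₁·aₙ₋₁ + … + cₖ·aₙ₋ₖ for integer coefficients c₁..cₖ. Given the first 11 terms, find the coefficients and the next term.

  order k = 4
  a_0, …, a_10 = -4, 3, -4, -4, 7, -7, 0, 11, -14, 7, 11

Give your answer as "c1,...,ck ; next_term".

0,0,1,-1 ; -25

  a_4 = 0·-4 + 0·-4 + 1·3 + -1·-4 = 7
  a_5 = 0·7 + 0·-4 + 1·-4 + -1·3 = -7
  a_6 = 0·-7 + 0·7 + 1·-4 + -1·-4 = 0
  a_7 = 0·0 + 0·-7 + 1·7 + -1·-4 = 11
  a_8 = 0·11 + 0·0 + 1·-7 + -1·7 = -14
  a_9 = 0·-14 + 0·11 + 1·0 + -1·-7 = 7
  a_10 = 0·7 + 0·-14 + 1·11 + -1·0 = 11
  a_11 = 0·11 + 0·7 + 1·-14 + -1·11 = -25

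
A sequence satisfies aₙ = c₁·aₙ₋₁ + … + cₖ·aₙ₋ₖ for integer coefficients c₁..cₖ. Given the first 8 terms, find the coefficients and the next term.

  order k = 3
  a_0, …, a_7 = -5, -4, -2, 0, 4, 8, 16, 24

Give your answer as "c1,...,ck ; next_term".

  a_3 = 1·-2 + 2·-4 + -2·-5 = 0
  a_4 = 1·0 + 2·-2 + -2·-4 = 4
  a_5 = 1·4 + 2·0 + -2·-2 = 8
  a_6 = 1·8 + 2·4 + -2·0 = 16
  a_7 = 1·16 + 2·8 + -2·4 = 24
  a_8 = 1·24 + 2·16 + -2·8 = 40

1,2,-2 ; 40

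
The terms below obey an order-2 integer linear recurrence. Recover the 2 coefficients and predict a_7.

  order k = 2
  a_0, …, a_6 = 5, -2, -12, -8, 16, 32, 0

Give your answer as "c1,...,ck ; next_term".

  a_2 = 1·-2 + -2·5 = -12
  a_3 = 1·-12 + -2·-2 = -8
  a_4 = 1·-8 + -2·-12 = 16
  a_5 = 1·16 + -2·-8 = 32
  a_6 = 1·32 + -2·16 = 0
  a_7 = 1·0 + -2·32 = -64

1,-2 ; -64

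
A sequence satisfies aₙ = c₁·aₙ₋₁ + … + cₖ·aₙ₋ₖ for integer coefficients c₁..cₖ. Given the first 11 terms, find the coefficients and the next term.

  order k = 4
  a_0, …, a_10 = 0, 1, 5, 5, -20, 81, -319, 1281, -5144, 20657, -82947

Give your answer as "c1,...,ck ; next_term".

-4,0,0,1 ; 333069

  a_4 = -4·5 + 0·5 + 0·1 + 1·0 = -20
  a_5 = -4·-20 + 0·5 + 0·5 + 1·1 = 81
  a_6 = -4·81 + 0·-20 + 0·5 + 1·5 = -319
  a_7 = -4·-319 + 0·81 + 0·-20 + 1·5 = 1281
  a_8 = -4·1281 + 0·-319 + 0·81 + 1·-20 = -5144
  a_9 = -4·-5144 + 0·1281 + 0·-319 + 1·81 = 20657
  a_10 = -4·20657 + 0·-5144 + 0·1281 + 1·-319 = -82947
  a_11 = -4·-82947 + 0·20657 + 0·-5144 + 1·1281 = 333069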